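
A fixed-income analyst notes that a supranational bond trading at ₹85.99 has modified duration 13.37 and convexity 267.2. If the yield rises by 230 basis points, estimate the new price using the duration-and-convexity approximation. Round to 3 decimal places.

₹65.625

Duration effect: -D_mod·Δy = -13.37 × (+0.023) = -0.307510
Convexity effect: ½·C·(Δy)² = 0.5 × 267.2 × (0.023)² = +0.0706744
ΔP/P ≈ -0.307510 + 0.0706744 = -0.2368356
New price ≈ 85.99 × (1 - 0.2368356) = 65.624506756.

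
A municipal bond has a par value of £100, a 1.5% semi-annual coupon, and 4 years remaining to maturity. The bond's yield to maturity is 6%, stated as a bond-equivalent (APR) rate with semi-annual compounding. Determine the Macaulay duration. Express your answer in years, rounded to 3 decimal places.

3.886 years

Periodic yield y = 0.03. Discount each cash flow and weight by its period:
  t   CF        PV=CF/(1+0.03)^t    t·PV
  1         0.75         0.7282         0.7282
  2         0.75         0.7069         1.4139
  3         0.75         0.6864         2.0591
  4         0.75         0.6664         2.6655
  5         0.75         0.6470         3.2348
  6         0.75         0.6281         3.7687
  7         0.75         0.6098         4.2687
  8       100.75        79.5330       636.2638
  Σ                     84.2057       654.4026
Price P = Σ PV = 84.2057.
Macaulay duration = Σ(t·PV) / P = 654.4026 / 84.2057 = 7.77148 half-year periods.
In years: 7.77148 / 2 = 3.88574 years.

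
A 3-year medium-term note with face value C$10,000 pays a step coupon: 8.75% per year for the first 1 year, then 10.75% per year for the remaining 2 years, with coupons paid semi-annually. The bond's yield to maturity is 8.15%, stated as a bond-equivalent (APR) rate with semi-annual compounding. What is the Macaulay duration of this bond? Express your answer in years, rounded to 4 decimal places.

Periodic yield y = 0.04075. Discount each cash flow and weight by its period:
  t   CF        PV=CF/(1+0.04075)^t    t·PV
  1       437.50       420.3699       420.3699
  2       437.50       403.9106       807.8211
  3       537.50       476.8033     1,430.4098
  4       537.50       458.1343     1,832.5371
  5       537.50       440.1963     2,200.9814
  6    10,537.50     8,291.9957    49,751.9744
  Σ                 10,491.4101    56,444.0938
Price P = Σ PV = 10,491.4101.
Macaulay duration = Σ(t·PV) / P = 56,444.0938 / 10,491.4101 = 5.38003 half-year periods.
In years: 5.38003 / 2 = 2.69001 years.

2.6900 years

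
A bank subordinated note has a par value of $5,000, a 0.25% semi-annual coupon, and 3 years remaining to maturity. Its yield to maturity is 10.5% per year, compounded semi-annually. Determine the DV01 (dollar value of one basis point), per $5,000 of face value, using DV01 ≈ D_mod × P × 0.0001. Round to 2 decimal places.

$1.05

Periodic yield y = 0.0525.
  t   CF        PV=CF/(1+0.0525)^t    t·PV
  1         6.25         5.9382         5.9382
  2         6.25         5.6420        11.2841
  3         6.25         5.3606        16.0818
  4         6.25         5.0932        20.3728
  5         6.25         4.8392        24.1958
  6     5,006.25     3,682.8150    22,096.8902
  Σ                  3,709.6883    22,174.7629
P = 3,709.6883; D_Mac = 5.97753 half-year periods = 2.98876 yrs; D_mod = 2.83968 yrs.
DV01 ≈ 2.83968 × 3,709.6883 × 0.0001 = 1.053433.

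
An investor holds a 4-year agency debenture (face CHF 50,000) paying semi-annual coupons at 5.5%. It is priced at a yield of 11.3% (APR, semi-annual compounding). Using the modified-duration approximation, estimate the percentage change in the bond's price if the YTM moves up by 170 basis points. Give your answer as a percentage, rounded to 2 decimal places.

Periodic yield y = 0.0565. Modified duration first:
  t   CF        PV=CF/(1+0.0565)^t    t·PV
  1     1,375.00     1,301.4671     1,301.4671
  2     1,375.00     1,231.8666     2,463.7333
  3     1,375.00     1,165.9883     3,497.9649
  4     1,375.00     1,103.6330     4,414.5321
  5     1,375.00     1,044.6124     5,223.0622
  6     1,375.00       988.7482     5,932.4890
  7     1,375.00       935.8714     6,551.1000
  8    51,375.00    33,097.5482   264,780.3859
  Σ                 40,869.7354   294,164.7345
P = 40,869.7354; D_Mac = 7.19762 half-year periods = 3.59881 yrs; D_mod = 3.59881/(1+0.0565) = 3.40635 yrs.
ΔP/P ≈ -D_mod · Δy = -3.40635 × (+0.017) = -0.057908 = -5.7908%.

-5.79%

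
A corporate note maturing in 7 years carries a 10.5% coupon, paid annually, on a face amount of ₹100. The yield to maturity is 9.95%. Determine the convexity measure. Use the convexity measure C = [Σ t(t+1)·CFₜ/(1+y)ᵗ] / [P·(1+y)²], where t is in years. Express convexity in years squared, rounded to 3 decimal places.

With y = 0.0995:
  t   CF        PV=CF/(1+0.0995)^t    t·PV        t(t+1)·PV
  1        10.50         9.5498         9.5498          19.0996
  2        10.50         8.6856        17.3712          52.1135
  3        10.50         7.8996        23.6987          94.7949
  4        10.50         7.1847        28.7388         143.6939
  5        10.50         6.5345        32.6726         196.0353
  6        10.50         5.9432        35.6590         249.6130
  7       110.50        56.8847       398.1931       3,185.5444
  Σ                    102.6820       545.8831       3,940.8946
P = 102.6820.
Convexity = Σ t(t+1)·PV / [P·(1+y)²] = 3,940.8946 / (102.6820 × 1.208900) = 31.74752.

31.748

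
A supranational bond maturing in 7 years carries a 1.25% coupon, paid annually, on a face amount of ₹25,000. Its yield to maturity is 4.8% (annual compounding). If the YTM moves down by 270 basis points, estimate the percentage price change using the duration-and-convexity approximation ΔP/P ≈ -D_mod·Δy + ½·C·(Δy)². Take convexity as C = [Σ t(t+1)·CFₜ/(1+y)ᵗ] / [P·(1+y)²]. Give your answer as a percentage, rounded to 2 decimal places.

With y = 0.048:
  t   CF        PV=CF/(1+0.048)^t    t·PV        t(t+1)·PV
  1       312.50       298.1870       298.1870         596.3740
  2       312.50       284.5296       569.0592       1,707.1776
  3       312.50       271.4977       814.4931       3,257.9725
  4       312.50       259.0627     1,036.2508       5,181.2540
  5       312.50       247.1972     1,235.9862       7,415.9170
  6       312.50       235.8752     1,415.2513       9,906.7594
  7    25,312.50    18,230.8141   127,615.6985   1,020,925.5883
  Σ                 19,827.1636   132,984.9262   1,048,991.0430
P = 19,827.1636; D_Mac = 6.70721 yrs; D_mod = 6.40001 yrs; C = 48.17133.
Duration effect: -6.40001 × (-0.027) = +0.172800
Convexity effect: 0.5 × 48.17133 × (-0.027)² = +0.0175584
ΔP/P ≈ +0.172800 + 0.0175584 = +0.190359 = +19.0359%.

+19.04%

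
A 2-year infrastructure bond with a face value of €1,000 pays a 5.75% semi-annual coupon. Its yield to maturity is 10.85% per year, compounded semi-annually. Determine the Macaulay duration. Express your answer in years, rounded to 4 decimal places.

Periodic yield y = 0.05425. Discount each cash flow and weight by its period:
  t   CF        PV=CF/(1+0.05425)^t    t·PV
  1        28.75        27.2706        27.2706
  2        28.75        25.8673        51.7345
  3        28.75        24.5362        73.6086
  4     1,028.75       832.7898     3,331.1593
  Σ                    910.4639     3,483.7730
Price P = Σ PV = 910.4639.
Macaulay duration = Σ(t·PV) / P = 3,483.7730 / 910.4639 = 3.82637 half-year periods.
In years: 3.82637 / 2 = 1.91319 years.

1.9132 years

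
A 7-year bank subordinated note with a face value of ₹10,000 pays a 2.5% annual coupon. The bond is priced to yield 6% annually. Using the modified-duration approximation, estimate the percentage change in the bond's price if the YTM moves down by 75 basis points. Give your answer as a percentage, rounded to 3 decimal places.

+4.556%

Periodic yield y = 0.06. Modified duration first:
  t   CF        PV=CF/(1+0.06)^t    t·PV
  1       250.00       235.8491       235.8491
  2       250.00       222.4991       444.9982
  3       250.00       209.9048       629.7145
  4       250.00       198.0234       792.0937
  5       250.00       186.8145       934.0727
  6       250.00       176.2401     1,057.4408
  7    10,250.00     6,816.8354    47,717.8479
  Σ                  8,046.1665    51,812.0168
P = 8,046.1665; D_Mac = 6.43934 yrs; D_mod = 6.43934/(1+0.06) = 6.07485 yrs.
ΔP/P ≈ -D_mod · Δy = -6.07485 × (-0.0075) = +0.045561 = +4.5561%.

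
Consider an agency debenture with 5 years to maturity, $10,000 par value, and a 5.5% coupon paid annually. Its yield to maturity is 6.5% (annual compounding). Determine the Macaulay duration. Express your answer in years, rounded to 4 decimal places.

4.4931 years

Periodic yield y = 0.065. Discount each cash flow and weight by its year:
  t   CF        PV=CF/(1+0.065)^t    t·PV
  1       550.00       516.4319       516.4319
  2       550.00       484.9126       969.8252
  3       550.00       455.3170     1,365.9510
  4       550.00       427.5277     1,710.1108
  5    10,550.00     7,700.2428    38,501.2141
  Σ                  9,584.4321    43,063.5331
Price P = Σ PV = 9,584.4321.
Macaulay duration = Σ(t·PV) / P = 43,063.5331 / 9,584.4321 = 4.49307 years.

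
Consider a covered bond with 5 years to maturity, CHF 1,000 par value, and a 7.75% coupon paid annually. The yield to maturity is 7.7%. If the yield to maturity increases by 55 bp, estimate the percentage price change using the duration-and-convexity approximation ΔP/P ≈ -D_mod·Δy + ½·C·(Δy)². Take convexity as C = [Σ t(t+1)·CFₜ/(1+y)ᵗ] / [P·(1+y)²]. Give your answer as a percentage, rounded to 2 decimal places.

-2.18%

With y = 0.077:
  t   CF        PV=CF/(1+0.077)^t    t·PV        t(t+1)·PV
  1        77.50        71.9591        71.9591         143.9183
  2        77.50        66.8144       133.6289         400.8866
  3        77.50        62.0375       186.1126         744.4505
  4        77.50        57.6022       230.4087       1,152.0435
  5     1,077.50       743.5989     3,717.9947      22,307.9682
  Σ                  1,002.0122     4,340.1041      24,749.2672
P = 1,002.0122; D_Mac = 4.33139 yrs; D_mod = 4.02172 yrs; C = 21.29403.
Duration effect: -4.02172 × (+0.0055) = -0.022119
Convexity effect: 0.5 × 21.29403 × (0.0055)² = +0.0003221
ΔP/P ≈ -0.022119 + 0.0003221 = -0.021797 = -2.1797%.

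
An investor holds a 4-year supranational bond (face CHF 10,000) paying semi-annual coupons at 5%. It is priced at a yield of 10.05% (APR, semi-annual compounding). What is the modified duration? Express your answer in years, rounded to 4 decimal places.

3.4637 years

Periodic yield y = 0.05025. First find Macaulay duration:
  t   CF        PV=CF/(1+0.05025)^t    t·PV
  1       250.00       238.0386       238.0386
  2       250.00       226.6494       453.2989
  3       250.00       215.8052       647.4156
  4       250.00       205.4799       821.9194
  5       250.00       195.6485       978.2426
  6       250.00       186.2876     1,117.7254
  7       250.00       177.3745     1,241.6215
  8    10,250.00     6,924.4031    55,395.2250
  Σ                  8,369.6868    60,893.4869
P = 8,369.6868; Macaulay duration = 60,893.4869 / 8,369.6868 = 7.27548 half-year periods = 3.63774 years.
Modified duration = D_Mac / (1 + y) = 3.63774 / 1.05025 = 3.46369 years.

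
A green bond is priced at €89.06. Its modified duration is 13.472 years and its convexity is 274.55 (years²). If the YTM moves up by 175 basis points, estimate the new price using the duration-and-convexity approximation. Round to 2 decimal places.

€71.81

Duration effect: -D_mod·Δy = -13.472 × (+0.0175) = -0.235760
Convexity effect: ½·C·(Δy)² = 0.5 × 274.55 × (0.0175)² = +0.04204046875
ΔP/P ≈ -0.235760 + 0.04204046875 = -0.19371953125
New price ≈ 89.06 × (1 - 0.19371953125) = 71.807338546875.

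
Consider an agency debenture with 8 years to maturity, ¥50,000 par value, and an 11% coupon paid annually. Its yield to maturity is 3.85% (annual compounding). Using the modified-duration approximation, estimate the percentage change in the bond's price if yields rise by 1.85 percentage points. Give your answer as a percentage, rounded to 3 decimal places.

-10.944%

Periodic yield y = 0.0385. Modified duration first:
  t   CF        PV=CF/(1+0.0385)^t    t·PV
  1     5,500.00     5,296.1001     5,296.1001
  2     5,500.00     5,099.7594    10,199.5188
  3     5,500.00     4,910.6976    14,732.0927
  4     5,500.00     4,728.6447    18,914.5789
  5     5,500.00     4,553.3411    22,766.7055
  6     5,500.00     4,384.5364    26,307.2187
  7     5,500.00     4,221.9898    29,553.9288
  8    55,500.00    41,024.2808   328,194.2464
  Σ                 74,219.3500   455,964.3899
P = 74,219.3500; D_Mac = 6.14347 yrs; D_mod = 6.14347/(1+0.0385) = 5.91572 yrs.
ΔP/P ≈ -D_mod · Δy = -5.91572 × (+0.0185) = -0.109441 = -10.9441%.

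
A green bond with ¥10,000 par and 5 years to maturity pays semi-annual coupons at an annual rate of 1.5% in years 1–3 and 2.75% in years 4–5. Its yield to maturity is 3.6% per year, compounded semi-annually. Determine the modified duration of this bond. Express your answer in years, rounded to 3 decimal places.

4.726 years

Periodic yield y = 0.018. First find Macaulay duration:
  t   CF        PV=CF/(1+0.018)^t    t·PV
  1        75.00        73.6739        73.6739
  2        75.00        72.3712       144.7424
  3        75.00        71.0915       213.2746
  4        75.00        69.8345       279.3381
  5        75.00        68.5997       342.9986
  6        75.00        67.3868       404.3206
  7       137.50       121.3580       849.5057
  8       137.50       119.2121       953.6971
  9       137.50       117.1043     1,053.9383
  10   10,137.50     8,481.1176    84,811.1764
  Σ                  9,261.7496    89,126.6657
P = 9,261.7496; Macaulay duration = 89,126.6657 / 9,261.7496 = 9.62309 half-year periods = 4.81155 years.
Modified duration = D_Mac / (1 + y) = 4.81155 / 1.018 = 4.72647 years.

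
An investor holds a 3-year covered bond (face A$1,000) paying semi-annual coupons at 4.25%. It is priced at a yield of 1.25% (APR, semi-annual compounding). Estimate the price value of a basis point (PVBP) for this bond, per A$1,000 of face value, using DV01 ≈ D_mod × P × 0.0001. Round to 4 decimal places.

A$0.3088

Periodic yield y = 0.00625.
  t   CF        PV=CF/(1+0.00625)^t    t·PV
  1        21.25        21.1180        21.1180
  2        21.25        20.9868        41.9737
  3        21.25        20.8565        62.5695
  4        21.25        20.7269        82.9078
  5        21.25        20.5982       102.9910
  6     1,021.25       983.7771     5,902.6626
  Σ                  1,088.0636     6,214.2226
P = 1,088.0636; D_Mac = 5.71127 half-year periods = 2.85563 yrs; D_mod = 2.83790 yrs.
DV01 ≈ 2.83790 × 1,088.0636 × 0.0001 = 0.308781.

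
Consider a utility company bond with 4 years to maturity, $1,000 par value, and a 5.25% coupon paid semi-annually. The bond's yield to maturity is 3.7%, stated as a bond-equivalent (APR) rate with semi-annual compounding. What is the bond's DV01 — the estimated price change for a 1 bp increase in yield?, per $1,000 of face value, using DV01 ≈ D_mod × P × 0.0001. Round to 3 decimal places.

$0.381

Periodic yield y = 0.0185.
  t   CF        PV=CF/(1+0.0185)^t    t·PV
  1        26.25        25.7732        25.7732
  2        26.25        25.3051        50.6101
  3        26.25        24.8454        74.5362
  4        26.25        24.3941        97.5765
  5        26.25        23.9510       119.7551
  6        26.25        23.5160       141.0959
  7        26.25        23.0888       161.6219
  8     1,026.25       886.2677     7,090.1413
  Σ                  1,057.1413     7,761.1102
P = 1,057.1413; D_Mac = 7.34160 half-year periods = 3.67080 yrs; D_mod = 3.60412 yrs.
DV01 ≈ 3.60412 × 1,057.1413 × 0.0001 = 0.381007.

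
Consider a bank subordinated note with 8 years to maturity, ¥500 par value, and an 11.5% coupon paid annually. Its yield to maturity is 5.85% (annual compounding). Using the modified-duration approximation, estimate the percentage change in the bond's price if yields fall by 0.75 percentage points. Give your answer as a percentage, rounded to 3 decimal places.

Periodic yield y = 0.0585. Modified duration first:
  t   CF        PV=CF/(1+0.0585)^t    t·PV
  1        57.50        54.3222        54.3222
  2        57.50        51.3199       102.6399
  3        57.50        48.4836       145.4509
  4        57.50        45.8041       183.2164
  5        57.50        43.2727       216.3633
  6        57.50        40.8811       245.2867
  7        57.50        38.6217       270.3522
  8       557.50       353.7675     2,830.1403
  Σ                    676.4729     4,047.7717
P = 676.4729; D_Mac = 5.98364 yrs; D_mod = 5.98364/(1+0.0585) = 5.65295 yrs.
ΔP/P ≈ -D_mod · Δy = -5.65295 × (-0.0075) = +0.042397 = +4.2397%.

+4.240%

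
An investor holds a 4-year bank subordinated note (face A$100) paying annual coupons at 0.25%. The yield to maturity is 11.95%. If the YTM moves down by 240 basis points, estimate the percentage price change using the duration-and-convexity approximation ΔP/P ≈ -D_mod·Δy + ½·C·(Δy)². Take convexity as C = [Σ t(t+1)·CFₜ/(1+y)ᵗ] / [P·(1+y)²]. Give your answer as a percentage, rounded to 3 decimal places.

With y = 0.1195:
  t   CF        PV=CF/(1+0.1195)^t    t·PV        t(t+1)·PV
  1         0.25         0.2233         0.2233           0.4466
  2         0.25         0.1995         0.3990           1.1969
  3         0.25         0.1782         0.5346           2.1382
  4       100.25        63.8246       255.2983       1,276.4917
  Σ                     64.4256       256.4552       1,280.2734
P = 64.4256; D_Mac = 3.98064 yrs; D_mod = 3.55573 yrs; C = 15.85610.
Duration effect: -3.55573 × (-0.024) = +0.085338
Convexity effect: 0.5 × 15.85610 × (-0.024)² = +0.0045666
ΔP/P ≈ +0.085338 + 0.0045666 = +0.089904 = +8.9904%.

+8.990%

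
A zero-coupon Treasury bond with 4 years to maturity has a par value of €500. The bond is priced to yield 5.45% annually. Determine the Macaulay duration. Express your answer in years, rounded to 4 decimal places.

A zero-coupon bond has a single cash flow at maturity, so its Macaulay duration equals its maturity: 4 years.

4.0000 years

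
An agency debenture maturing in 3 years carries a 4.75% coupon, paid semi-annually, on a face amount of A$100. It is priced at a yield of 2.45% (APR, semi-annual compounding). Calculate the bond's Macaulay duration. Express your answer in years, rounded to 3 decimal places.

2.838 years

Periodic yield y = 0.01225. Discount each cash flow and weight by its period:
  t   CF        PV=CF/(1+0.01225)^t    t·PV
  1        2.375         2.3463         2.3463
  2        2.375         2.3179         4.6357
  3        2.375         2.2898         6.8694
  4        2.375         2.2621         9.0484
  5        2.375         2.2347        11.1736
  6      102.375        95.1628       570.9768
  Σ                    106.6136       605.0503
Price P = Σ PV = 106.6136.
Macaulay duration = Σ(t·PV) / P = 605.0503 / 106.6136 = 5.67517 half-year periods.
In years: 5.67517 / 2 = 2.83759 years.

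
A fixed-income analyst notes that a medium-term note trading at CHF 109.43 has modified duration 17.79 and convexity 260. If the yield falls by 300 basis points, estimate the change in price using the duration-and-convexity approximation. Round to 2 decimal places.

Duration effect: -D_mod·Δy = -17.79 × (-0.03) = +0.533700
Convexity effect: ½·C·(Δy)² = 0.5 × 260 × (-0.03)² = +0.1170000
ΔP/P ≈ +0.533700 + 0.1170000 = +0.650700
ΔP ≈ 109.43 × (+0.650700) = +71.206101.

+CHF 71.21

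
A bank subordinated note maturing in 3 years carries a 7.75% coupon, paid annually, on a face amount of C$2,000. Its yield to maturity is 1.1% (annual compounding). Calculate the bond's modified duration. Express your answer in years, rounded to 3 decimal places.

2.778 years

Periodic yield y = 0.011. First find Macaulay duration:
  t   CF        PV=CF/(1+0.011)^t    t·PV
  1       155.00       153.3136       153.3136
  2       155.00       151.6455       303.2909
  3     2,155.00     2,085.4213     6,256.2639
  Σ                  2,390.3803     6,712.8684
P = 2,390.3803; Macaulay duration = 6,712.8684 / 2,390.3803 = 2.80828 years.
Modified duration = D_Mac / (1 + y) = 2.80828 / 1.011 = 2.77773 years.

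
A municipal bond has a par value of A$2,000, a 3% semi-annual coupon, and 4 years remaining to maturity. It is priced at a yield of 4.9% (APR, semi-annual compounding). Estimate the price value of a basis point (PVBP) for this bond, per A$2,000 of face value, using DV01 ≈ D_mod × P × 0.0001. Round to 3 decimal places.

A$0.689

Periodic yield y = 0.0245.
  t   CF        PV=CF/(1+0.0245)^t    t·PV
  1        30.00        29.2826        29.2826
  2        30.00        28.5823        57.1646
  3        30.00        27.8988        83.6964
  4        30.00        27.2316       108.9265
  5        30.00        26.5804       132.9020
  6        30.00        25.9447       155.6685
  7        30.00        25.3243       177.2701
  8     2,030.00     1,672.6317    13,381.0540
  Σ                  1,863.4765    14,125.9646
P = 1,863.4765; D_Mac = 7.58044 half-year periods = 3.79022 yrs; D_mod = 3.69958 yrs.
DV01 ≈ 3.69958 × 1,863.4765 × 0.0001 = 0.689408.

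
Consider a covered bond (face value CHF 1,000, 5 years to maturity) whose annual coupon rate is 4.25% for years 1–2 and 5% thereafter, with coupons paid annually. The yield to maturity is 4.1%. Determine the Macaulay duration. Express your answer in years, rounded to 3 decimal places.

Periodic yield y = 0.041. Discount each cash flow and weight by its year:
  t   CF        PV=CF/(1+0.041)^t    t·PV
  1        42.50        40.8261        40.8261
  2        42.50        39.2182        78.4364
  3        50.00        44.3218       132.9655
  4        50.00        42.5762       170.3049
  5     1,050.00       858.8863     4,294.4313
  Σ                  1,025.8286     4,716.9642
Price P = Σ PV = 1,025.8286.
Macaulay duration = Σ(t·PV) / P = 4,716.9642 / 1,025.8286 = 4.59820 years.

4.598 years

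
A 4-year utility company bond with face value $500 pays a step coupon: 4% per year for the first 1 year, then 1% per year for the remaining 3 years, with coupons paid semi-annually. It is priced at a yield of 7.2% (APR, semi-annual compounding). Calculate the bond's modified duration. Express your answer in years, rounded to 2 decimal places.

Periodic yield y = 0.036. First find Macaulay duration:
  t   CF        PV=CF/(1+0.036)^t    t·PV
  1        10.00         9.6525         9.6525
  2        10.00         9.3171        18.6342
  3         2.50         2.2483         6.7450
  4         2.50         2.1702         8.6808
  5         2.50         2.0948        10.4740
  6         2.50         2.0220        12.1320
  7         2.50         1.9517        13.6622
  8       502.50       378.6675     3,029.3399
  Σ                    408.1242     3,109.3206
P = 408.1242; Macaulay duration = 3,109.3206 / 408.1242 = 7.61857 half-year periods = 3.80928 years.
Modified duration = D_Mac / (1 + y) = 3.80928 / 1.036 = 3.67691 years.

3.68 years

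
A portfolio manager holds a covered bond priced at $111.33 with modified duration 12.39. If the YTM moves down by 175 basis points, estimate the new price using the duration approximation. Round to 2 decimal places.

Duration approximation: ΔP/P ≈ -D_mod · Δy = -12.39 × (-0.0175) = +0.216825.
New price ≈ 111.33 × (1 + 0.216825) = 135.46912725.

$135.47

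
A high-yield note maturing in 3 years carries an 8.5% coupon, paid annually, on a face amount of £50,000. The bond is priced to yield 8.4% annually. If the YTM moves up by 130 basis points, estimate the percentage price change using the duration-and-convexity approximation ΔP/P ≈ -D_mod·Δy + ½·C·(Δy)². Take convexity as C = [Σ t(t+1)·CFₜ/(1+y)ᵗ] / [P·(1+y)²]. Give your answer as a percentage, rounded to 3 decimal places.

With y = 0.084:
  t   CF        PV=CF/(1+0.084)^t    t·PV        t(t+1)·PV
  1     4,250.00     3,920.6642     3,920.6642       7,841.3284
  2     4,250.00     3,616.8489     7,233.6978      21,701.0934
  3    54,250.00    42,590.4174   127,771.2521     511,085.0083
  Σ                 50,127.9305   138,925.6141     540,627.4301
P = 50,127.9305; D_Mac = 2.77142 yrs; D_mod = 2.55666 yrs; C = 9.17825.
Duration effect: -2.55666 × (+0.013) = -0.033237
Convexity effect: 0.5 × 9.17825 × (0.013)² = +0.0007756
ΔP/P ≈ -0.033237 + 0.0007756 = -0.032461 = -3.2461%.

-3.246%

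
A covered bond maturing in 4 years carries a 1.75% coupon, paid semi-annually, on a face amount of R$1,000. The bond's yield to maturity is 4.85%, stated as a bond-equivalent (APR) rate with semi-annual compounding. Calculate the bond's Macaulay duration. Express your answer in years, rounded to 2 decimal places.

3.87 years

Periodic yield y = 0.02425. Discount each cash flow and weight by its period:
  t   CF        PV=CF/(1+0.02425)^t    t·PV
  1         8.75         8.5428         8.5428
  2         8.75         8.3406        16.6812
  3         8.75         8.1431        24.4293
  4         8.75         7.9503        31.8012
  5         8.75         7.7621        38.8104
  6         8.75         7.5783        45.4698
  7         8.75         7.3989        51.7922
  8     1,008.75       832.7905     6,662.3241
  Σ                    888.5066     6,879.8511
Price P = Σ PV = 888.5066.
Macaulay duration = Σ(t·PV) / P = 6,879.8511 / 888.5066 = 7.74316 half-year periods.
In years: 7.74316 / 2 = 3.87158 years.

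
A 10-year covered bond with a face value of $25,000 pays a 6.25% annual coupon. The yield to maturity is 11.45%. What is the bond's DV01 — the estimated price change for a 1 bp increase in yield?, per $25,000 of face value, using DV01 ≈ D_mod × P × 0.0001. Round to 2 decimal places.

$11.33

Periodic yield y = 0.1145.
  t   CF        PV=CF/(1+0.1145)^t    t·PV
  1     1,562.50     1,401.9740     1,401.9740
  2     1,562.50     1,257.9399     2,515.8797
  3     1,562.50     1,128.7033     3,386.1100
  4     1,562.50     1,012.7441     4,050.9765
  5     1,562.50       908.6982     4,543.4909
  6     1,562.50       815.3416     4,892.0495
  7     1,562.50       731.5761     5,121.0328
  8     1,562.50       656.4164     5,251.3314
  9     1,562.50       588.9784     5,300.8056
  10   26,562.50     8,983.9685    89,839.6847
  Σ                 17,486.3405   126,303.3352
P = 17,486.3405; D_Mac = 7.22297 yrs; D_mod = 6.48091 yrs.
DV01 ≈ 6.48091 × 17,486.3405 × 0.0001 = 11.332735.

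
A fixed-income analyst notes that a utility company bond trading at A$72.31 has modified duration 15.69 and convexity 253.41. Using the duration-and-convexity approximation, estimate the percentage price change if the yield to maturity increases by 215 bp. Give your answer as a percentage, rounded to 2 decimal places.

Duration effect: -D_mod·Δy = -15.69 × (+0.0215) = -0.337335
Convexity effect: ½·C·(Δy)² = 0.5 × 253.41 × (0.0215)² = +0.05856938625
ΔP/P ≈ -0.337335 + 0.05856938625 = -0.27876561375
= -27.876561375%.

-27.88%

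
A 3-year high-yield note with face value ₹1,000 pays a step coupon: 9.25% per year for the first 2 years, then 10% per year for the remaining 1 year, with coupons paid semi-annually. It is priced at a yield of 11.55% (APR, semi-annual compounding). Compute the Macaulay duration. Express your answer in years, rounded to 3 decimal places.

2.677 years

Periodic yield y = 0.05775. Discount each cash flow and weight by its period:
  t   CF        PV=CF/(1+0.05775)^t    t·PV
  1        46.25        43.7249        43.7249
  2        46.25        41.3376        82.6753
  3        46.25        39.0807       117.2422
  4        46.25        36.9470       147.7881
  5        50.00        37.7620       188.8099
  6     1,050.00       749.7062     4,498.2371
  Σ                    948.5585     5,078.4775
Price P = Σ PV = 948.5585.
Macaulay duration = Σ(t·PV) / P = 5,078.4775 / 948.5585 = 5.35389 half-year periods.
In years: 5.35389 / 2 = 2.67694 years.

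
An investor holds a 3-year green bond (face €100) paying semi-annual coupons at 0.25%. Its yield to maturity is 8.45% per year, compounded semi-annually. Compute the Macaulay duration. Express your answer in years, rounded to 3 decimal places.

Periodic yield y = 0.04225. Discount each cash flow and weight by its period:
  t   CF        PV=CF/(1+0.04225)^t    t·PV
  1        0.125         0.1199         0.1199
  2        0.125         0.1151         0.2301
  3        0.125         0.1104         0.3312
  4        0.125         0.1059         0.4237
  5        0.125         0.1016         0.5082
  6      100.125        78.1108       468.6648
  Σ                     78.6638       470.2780
Price P = Σ PV = 78.6638.
Macaulay duration = Σ(t·PV) / P = 470.2780 / 78.6638 = 5.97833 half-year periods.
In years: 5.97833 / 2 = 2.98916 years.

2.989 years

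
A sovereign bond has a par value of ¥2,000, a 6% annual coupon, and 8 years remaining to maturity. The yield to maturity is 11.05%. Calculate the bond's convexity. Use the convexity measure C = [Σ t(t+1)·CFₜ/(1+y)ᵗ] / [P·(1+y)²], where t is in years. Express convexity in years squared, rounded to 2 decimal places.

With y = 0.1105:
  t   CF        PV=CF/(1+0.1105)^t    t·PV        t(t+1)·PV
  1       120.00       108.0594       108.0594         216.1189
  2       120.00        97.3070       194.6140         583.8420
  3       120.00        87.6245       262.8735       1,051.4940
  4       120.00        78.9054       315.6218       1,578.1090
  5       120.00        71.0540       355.2699       2,131.6195
  6       120.00        63.9838       383.9027       2,687.3186
  7       120.00        57.6171       403.3196       3,226.5569
  8     2,120.00       916.6158     7,332.9267      65,996.3405
  Σ                  1,481.1671     9,356.5877      77,471.3994
P = 1,481.1671.
Convexity = Σ t(t+1)·PV / [P·(1+y)²] = 77,471.3994 / (1,481.1671 × 1.233210) = 42.41312.

42.41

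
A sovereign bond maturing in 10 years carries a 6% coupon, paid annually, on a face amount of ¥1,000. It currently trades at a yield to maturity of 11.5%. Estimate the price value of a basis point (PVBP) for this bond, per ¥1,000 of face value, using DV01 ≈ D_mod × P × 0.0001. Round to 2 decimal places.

Periodic yield y = 0.115.
  t   CF        PV=CF/(1+0.115)^t    t·PV
  1        60.00        53.8117        53.8117
  2        60.00        48.2616        96.5232
  3        60.00        43.2839       129.8518
  4        60.00        38.8197       155.2787
  5        60.00        34.8158       174.0792
  6        60.00        31.2250       187.3498
  7        60.00        28.0045       196.0312
  8        60.00        25.1161       200.9288
  9        60.00        22.5257       202.7309
  10    1,060.00       356.9087     3,569.0875
  Σ                    682.7726     4,965.6727
P = 682.7726; D_Mac = 7.27281 yrs; D_mod = 6.52270 yrs.
DV01 ≈ 6.52270 × 682.7726 × 0.0001 = 0.445352.

¥0.45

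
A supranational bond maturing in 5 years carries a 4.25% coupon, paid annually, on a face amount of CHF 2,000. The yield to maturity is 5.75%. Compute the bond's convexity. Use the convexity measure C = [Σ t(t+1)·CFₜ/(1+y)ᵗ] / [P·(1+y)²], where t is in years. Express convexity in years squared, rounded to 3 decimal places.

23.938

With y = 0.0575:
  t   CF        PV=CF/(1+0.0575)^t    t·PV        t(t+1)·PV
  1        85.00        80.3783        80.3783         160.7565
  2        85.00        76.0078       152.0156         456.0468
  3        85.00        71.8750       215.6250         862.4999
  4        85.00        67.9669       271.8676       1,359.3379
  5     2,085.00     1,576.5370     7,882.6852      47,296.1112
  Σ                  1,872.7650     8,602.5716      50,134.7523
P = 1,872.7650.
Convexity = Σ t(t+1)·PV / [P·(1+y)²] = 50,134.7523 / (1,872.7650 × 1.118306) = 23.93838.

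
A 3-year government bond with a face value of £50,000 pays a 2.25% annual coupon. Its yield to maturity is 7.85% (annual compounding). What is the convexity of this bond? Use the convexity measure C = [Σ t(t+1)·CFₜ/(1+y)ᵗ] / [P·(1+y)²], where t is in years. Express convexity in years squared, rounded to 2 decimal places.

With y = 0.0785:
  t   CF        PV=CF/(1+0.0785)^t    t·PV        t(t+1)·PV
  1     1,125.00     1,043.1154     1,043.1154       2,086.2309
  2     1,125.00       967.1909     1,934.3819       5,803.1457
  3    51,125.00    40,754.2469   122,262.7408     489,050.9634
  Σ                 42,764.5533   125,240.2382     496,940.3399
P = 42,764.5533.
Convexity = Σ t(t+1)·PV / [P·(1+y)²] = 496,940.3399 / (42,764.5533 × 1.163162) = 9.99033.

9.99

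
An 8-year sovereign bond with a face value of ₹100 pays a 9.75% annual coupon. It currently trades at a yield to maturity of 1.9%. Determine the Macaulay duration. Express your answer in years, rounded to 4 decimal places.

6.3636 years

Periodic yield y = 0.019. Discount each cash flow and weight by its year:
  t   CF        PV=CF/(1+0.019)^t    t·PV
  1         9.75         9.5682         9.5682
  2         9.75         9.3898        18.7796
  3         9.75         9.2147        27.6442
  4         9.75         9.0429        36.1716
  5         9.75         8.8743        44.3715
  6         9.75         8.7088        52.2529
  7         9.75         8.5464        59.8251
  8       109.75        94.4085       755.2679
  Σ                    157.7537     1,003.8810
Price P = Σ PV = 157.7537.
Macaulay duration = Σ(t·PV) / P = 1,003.8810 / 157.7537 = 6.36360 years.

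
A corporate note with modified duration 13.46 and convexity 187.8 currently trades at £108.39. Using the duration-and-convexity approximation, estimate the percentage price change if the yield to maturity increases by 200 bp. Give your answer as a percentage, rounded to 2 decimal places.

Duration effect: -D_mod·Δy = -13.46 × (+0.02) = -0.269200
Convexity effect: ½·C·(Δy)² = 0.5 × 187.8 × (0.02)² = +0.0375600
ΔP/P ≈ -0.269200 + 0.0375600 = -0.231640
= -23.1640%.

-23.16%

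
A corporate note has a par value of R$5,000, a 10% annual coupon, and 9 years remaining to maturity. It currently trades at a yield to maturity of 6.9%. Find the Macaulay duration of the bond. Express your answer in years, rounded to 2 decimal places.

6.58 years

Periodic yield y = 0.069. Discount each cash flow and weight by its year:
  t   CF        PV=CF/(1+0.069)^t    t·PV
  1       500.00       467.7268       467.7268
  2       500.00       437.5368       875.0736
  3       500.00       409.2954     1,227.8863
  4       500.00       382.8769     1,531.5077
  5       500.00       358.1636     1,790.8181
  6       500.00       335.0455     2,010.2729
  7       500.00       313.4195     2,193.9368
  8       500.00       293.1895     2,345.5157
  9     5,500.00     3,016.9169    27,152.2518
  Σ                  6,014.1710    39,594.9897
Price P = Σ PV = 6,014.1710.
Macaulay duration = Σ(t·PV) / P = 39,594.9897 / 6,014.1710 = 6.58362 years.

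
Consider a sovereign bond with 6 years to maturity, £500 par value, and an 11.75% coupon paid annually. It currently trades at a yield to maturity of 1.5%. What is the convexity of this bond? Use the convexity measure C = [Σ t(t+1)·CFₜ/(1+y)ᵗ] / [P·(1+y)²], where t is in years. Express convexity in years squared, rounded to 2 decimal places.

With y = 0.015:
  t   CF        PV=CF/(1+0.015)^t    t·PV        t(t+1)·PV
  1        58.75        57.8818        57.8818         115.7635
  2        58.75        57.0264       114.0528         342.1583
  3        58.75        56.1836       168.5509         674.2035
  4        58.75        55.3533       221.4133       1,107.0665
  5        58.75        54.5353       272.6765       1,636.0588
  6       558.75       511.0005     3,066.0027      21,462.0189
  Σ                    791.9808     3,900.5779      25,337.2695
P = 791.9808.
Convexity = Σ t(t+1)·PV / [P·(1+y)²] = 25,337.2695 / (791.9808 × 1.030225) = 31.05368.

31.05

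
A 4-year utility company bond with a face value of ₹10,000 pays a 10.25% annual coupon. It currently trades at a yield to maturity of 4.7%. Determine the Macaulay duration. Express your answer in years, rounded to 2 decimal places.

Periodic yield y = 0.047. Discount each cash flow and weight by its year:
  t   CF        PV=CF/(1+0.047)^t    t·PV
  1     1,025.00       978.9876       978.9876
  2     1,025.00       935.0407     1,870.0813
  3     1,025.00       893.0665     2,679.1996
  4    11,025.00     9,174.7000    36,698.7999
  Σ                 11,981.7948    42,227.0685
Price P = Σ PV = 11,981.7948.
Macaulay duration = Σ(t·PV) / P = 42,227.0685 / 11,981.7948 = 3.52427 years.

3.52 years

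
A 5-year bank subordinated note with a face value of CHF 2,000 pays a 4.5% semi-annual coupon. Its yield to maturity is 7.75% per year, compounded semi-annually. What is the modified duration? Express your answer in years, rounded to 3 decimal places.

Periodic yield y = 0.03875. First find Macaulay duration:
  t   CF        PV=CF/(1+0.03875)^t    t·PV
  1        45.00        43.3213        43.3213
  2        45.00        41.7052        83.4104
  3        45.00        40.1494       120.4483
  4        45.00        38.6517       154.6067
  5        45.00        37.2098       186.0490
  6        45.00        35.8217       214.9302
  7        45.00        34.4854       241.3978
  8        45.00        33.1989       265.5915
  9        45.00        31.9605       287.6442
  10    2,045.00     1,398.2439    13,982.4394
  Σ                  1,734.7479    15,579.8389
P = 1,734.7479; Macaulay duration = 15,579.8389 / 1,734.7479 = 8.98104 half-year periods = 4.49052 years.
Modified duration = D_Mac / (1 + y) = 4.49052 / 1.03875 = 4.32300 years.

4.323 years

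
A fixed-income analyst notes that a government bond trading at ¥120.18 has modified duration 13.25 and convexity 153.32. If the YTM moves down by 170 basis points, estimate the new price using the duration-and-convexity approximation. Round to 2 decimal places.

¥149.91

Duration effect: -D_mod·Δy = -13.25 × (-0.017) = +0.225250
Convexity effect: ½·C·(Δy)² = 0.5 × 153.32 × (-0.017)² = +0.02215474
ΔP/P ≈ +0.225250 + 0.02215474 = +0.24740474
New price ≈ 120.18 × (1 + 0.24740474) = 149.9131016532.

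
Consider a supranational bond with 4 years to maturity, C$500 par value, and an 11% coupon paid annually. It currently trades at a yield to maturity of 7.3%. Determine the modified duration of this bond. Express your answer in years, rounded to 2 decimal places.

3.24 years

Periodic yield y = 0.073. First find Macaulay duration:
  t   CF        PV=CF/(1+0.073)^t    t·PV
  1        55.00        51.2582        51.2582
  2        55.00        47.7709        95.5418
  3        55.00        44.5209       133.5626
  4       555.00       418.6915     1,674.7658
  Σ                    562.2413     1,955.1283
P = 562.2413; Macaulay duration = 1,955.1283 / 562.2413 = 3.47738 years.
Modified duration = D_Mac / (1 + y) = 3.47738 / 1.073 = 3.24080 years.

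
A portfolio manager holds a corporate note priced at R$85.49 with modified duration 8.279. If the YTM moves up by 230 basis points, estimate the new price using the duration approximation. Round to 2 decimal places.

Duration approximation: ΔP/P ≈ -D_mod · Δy = -8.279 × (+0.023) = -0.190417.
New price ≈ 85.49 × (1 - 0.190417) = 69.21125067.

R$69.21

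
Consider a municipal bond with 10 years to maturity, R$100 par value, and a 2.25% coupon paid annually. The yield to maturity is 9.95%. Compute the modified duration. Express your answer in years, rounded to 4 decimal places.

7.8319 years

Periodic yield y = 0.0995. First find Macaulay duration:
  t   CF        PV=CF/(1+0.0995)^t    t·PV
  1         2.25         2.0464         2.0464
  2         2.25         1.8612         3.7224
  3         2.25         1.6928         5.0783
  4         2.25         1.5396         6.1583
  5         2.25         1.4003         7.0013
  6         2.25         1.2735         7.6412
  7         2.25         1.1583         8.1080
  8         2.25         1.0535         8.4277
  9         2.25         0.9581         8.6232
  10      102.25        39.6014       396.0144
  Σ                     52.5850       452.8212
P = 52.5850; Macaulay duration = 452.8212 / 52.5850 = 8.61122 years.
Modified duration = D_Mac / (1 + y) = 8.61122 / 1.0995 = 7.83194 years.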